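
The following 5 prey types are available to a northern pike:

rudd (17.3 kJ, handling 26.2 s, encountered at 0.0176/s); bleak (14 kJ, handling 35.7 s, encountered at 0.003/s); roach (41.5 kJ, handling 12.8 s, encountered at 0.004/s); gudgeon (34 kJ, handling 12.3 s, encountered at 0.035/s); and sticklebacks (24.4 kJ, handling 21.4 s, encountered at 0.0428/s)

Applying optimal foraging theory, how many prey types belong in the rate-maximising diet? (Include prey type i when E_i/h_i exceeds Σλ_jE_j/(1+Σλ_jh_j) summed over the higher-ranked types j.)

3

Rank by E/h (kJ/s): roach 3.24, gudgeon 2.76, sticklebacks 1.14, rudd 0.66, bleak 0.392. Include each in turn until the next type's E/h falls below the running intake rate.
Rate on top 1: 0.1579. gudgeon: 2.76 > 0.1579 → include.
Rate on top 2: 0.9152. sticklebacks: 1.14 > 0.9152 → include.
Rate on top 3: 1.001. rudd: 0.66 < 1.001 → exclude; stop.
Optimal diet: roach, gudgeon, sticklebacks — 3 of 5 types.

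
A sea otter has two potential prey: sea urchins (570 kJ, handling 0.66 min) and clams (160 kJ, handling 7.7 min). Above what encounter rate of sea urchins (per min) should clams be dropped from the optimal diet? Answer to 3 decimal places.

Drop clams once their profitability E₂/h₂ falls below the rate achievable on sea urchins alone: E₂/h₂ = λE₁/(1 + λh₁).
Solve for λ: λE₁h₂ = E₂(1 + λh₁) → λ(E₁h₂ − E₂h₁) = E₂ → λ = E₂/(E₁h₂ − E₂h₁).
λ = 160/(570×7.7 − 160×0.66) = 160/4283 = 0.03735 per min.

0.037 per min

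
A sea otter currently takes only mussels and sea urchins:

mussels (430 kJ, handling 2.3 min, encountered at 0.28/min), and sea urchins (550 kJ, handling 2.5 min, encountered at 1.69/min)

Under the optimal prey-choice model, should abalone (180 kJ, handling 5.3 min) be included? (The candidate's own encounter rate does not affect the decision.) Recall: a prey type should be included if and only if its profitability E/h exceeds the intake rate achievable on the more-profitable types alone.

Current rate: (0.28×430 + 1.69×550)/(1 + 0.28×2.3 + 1.69×2.5) = 178.9 kJ/min.
Profitability of abalone: 180/5.3 = 33.96 kJ/min.
Since 33.96 < R, time spent handling abalone is better spent searching.

No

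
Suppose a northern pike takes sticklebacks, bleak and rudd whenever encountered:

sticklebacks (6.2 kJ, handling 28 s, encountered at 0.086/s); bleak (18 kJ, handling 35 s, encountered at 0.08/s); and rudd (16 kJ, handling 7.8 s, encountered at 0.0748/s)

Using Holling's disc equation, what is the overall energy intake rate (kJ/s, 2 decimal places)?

Energy encountered per unit search time: 0.086×6.2 + 0.08×18 + 0.0748×16 = 3.17 kJ/s.
Handling time per unit search time: 0.086×28 + 0.08×35 + 0.0748×7.8 = 5.791.
Rate = 3.17/(1 + 5.791) = 0.4668 kJ/s.

0.47 kJ/s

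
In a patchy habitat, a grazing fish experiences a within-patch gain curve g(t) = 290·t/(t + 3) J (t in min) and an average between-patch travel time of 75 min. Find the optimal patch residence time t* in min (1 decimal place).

15.0 min

By the marginal value theorem, leave when the instantaneous gain rate g'(t) equals the habitat-wide average g(t)/(T + t).
g'(t) = 290·3/(t + 3)². Setting 290·3/(t+3)² = 290t/[(t+3)(75+t)] gives 3(75+t) = t(t+3), so t² = 3×75 = 225.
t* = √225 = 15 min.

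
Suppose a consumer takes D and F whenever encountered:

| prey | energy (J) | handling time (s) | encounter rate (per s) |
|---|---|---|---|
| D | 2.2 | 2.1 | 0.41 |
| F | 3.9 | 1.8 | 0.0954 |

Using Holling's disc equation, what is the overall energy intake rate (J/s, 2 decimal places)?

0.63 J/s

Energy encountered per unit search time: 0.41×2.2 + 0.0954×3.9 = 1.274 J/s.
Handling time per unit search time: 0.41×2.1 + 0.0954×1.8 = 1.033.
Rate = 1.274/(1 + 1.033) = 0.6268 J/s.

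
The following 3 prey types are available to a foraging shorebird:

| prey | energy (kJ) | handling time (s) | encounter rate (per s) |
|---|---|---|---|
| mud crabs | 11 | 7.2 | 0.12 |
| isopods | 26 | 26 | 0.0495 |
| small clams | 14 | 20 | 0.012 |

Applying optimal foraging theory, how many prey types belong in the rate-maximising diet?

Profitabilities (E/h, kJ/s): mud crabs 1.53, isopods 1, small clams 0.7. Add prey in this order while the next type's profitability exceeds the intake rate on those already taken.
Rate on top 1: 0.7082. isopods: 1 > 0.7082 → include.
Rate on top 2: 0.8274. small clams: 0.7 < 0.8274 → exclude; stop.
Optimal diet: mud crabs, isopods — 2 of 3 types.

2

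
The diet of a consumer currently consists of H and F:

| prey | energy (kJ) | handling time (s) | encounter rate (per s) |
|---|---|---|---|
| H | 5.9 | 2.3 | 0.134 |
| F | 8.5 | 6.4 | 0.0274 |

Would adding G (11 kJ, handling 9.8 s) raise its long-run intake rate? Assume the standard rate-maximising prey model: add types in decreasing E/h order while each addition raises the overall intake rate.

Intake rate on the current diet: R = (0.134×5.9 + 0.0274×8.5) / (1 + 0.134×2.3 + 0.0274×6.4) = 1.024/1.484 = 0.6899 kJ/s.
Profitability of G: 11/9.8 = 1.122 kJ/s.
1.122 > 0.6899, so adding G raises the average — include it.

Yes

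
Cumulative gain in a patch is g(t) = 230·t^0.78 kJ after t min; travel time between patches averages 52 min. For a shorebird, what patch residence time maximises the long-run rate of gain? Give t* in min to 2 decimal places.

184.36 min

Optimal t* satisfies g'(t*) = g(t*)/(T + t*).
g'(t) = 0.78·230·t^-0.22. Setting 0.78·230·t^-0.22 = 230·t^0.78/(52+t) gives 0.78(52+t) = t, so 0.22·t = 0.78×52.
t* = 0.78×52/0.22 = 184.4 min.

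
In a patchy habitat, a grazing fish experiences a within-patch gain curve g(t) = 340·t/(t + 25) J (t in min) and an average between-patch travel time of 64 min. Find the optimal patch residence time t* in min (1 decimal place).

By the marginal value theorem, leave when the instantaneous gain rate g'(t) equals the habitat-wide average g(t)/(T + t).
g'(t) = 340·25/(t + 25)². Setting 340·25/(t+25)² = 340t/[(t+25)(64+t)] gives 25(64+t) = t(t+25), so t² = 25×64 = 1600.
t* = √1600 = 40 min.

40.0 min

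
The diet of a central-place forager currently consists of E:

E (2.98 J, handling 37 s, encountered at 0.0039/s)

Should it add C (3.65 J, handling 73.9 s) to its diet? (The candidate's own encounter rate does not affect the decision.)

On E alone, R = ΣλE/(1+Σλh) = 0.01162/1.144 = 0.01016 J/s.
Profitability of C: 3.65/73.9 = 0.04939 J/s.
Since 0.04939 > R, including C increases the long-run rate.

Yes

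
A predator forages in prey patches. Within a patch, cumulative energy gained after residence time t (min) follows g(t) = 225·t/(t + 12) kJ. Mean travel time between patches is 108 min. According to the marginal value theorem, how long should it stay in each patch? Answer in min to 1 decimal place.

By the marginal value theorem, leave when the instantaneous gain rate g'(t) equals the habitat-wide average g(t)/(T + t).
g'(t) = 225·12/(t + 12)². Setting 225·12/(t+12)² = 225t/[(t+12)(108+t)] gives 12(108+t) = t(t+12), so t² = 12×108 = 1296.
t* = √1296 = 36 min.

36.0 min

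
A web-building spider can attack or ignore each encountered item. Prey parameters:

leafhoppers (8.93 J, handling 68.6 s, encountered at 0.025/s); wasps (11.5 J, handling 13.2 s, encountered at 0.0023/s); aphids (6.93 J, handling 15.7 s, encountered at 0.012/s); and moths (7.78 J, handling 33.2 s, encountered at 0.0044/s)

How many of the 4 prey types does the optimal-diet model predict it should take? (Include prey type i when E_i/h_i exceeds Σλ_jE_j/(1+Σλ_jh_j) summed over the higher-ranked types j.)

4

E/h in descending order: wasps 0.871, aphids 0.441, moths 0.234, leafhoppers 0.13 J/s. The optimal diet is the largest prefix of this list for which every included type satisfies E_i/h_i > R on the types above it.
Rate on top 1: 0.02567. aphids: 0.441 > 0.02567 → include.
Rate on top 2: 0.08994. moths: 0.234 > 0.08994 → include.
Rate on top 3: 0.1054. leafhoppers: 0.13 > 0.1054 → include.
Optimal diet: wasps, aphids, moths, leafhoppers — 4 of 4 types.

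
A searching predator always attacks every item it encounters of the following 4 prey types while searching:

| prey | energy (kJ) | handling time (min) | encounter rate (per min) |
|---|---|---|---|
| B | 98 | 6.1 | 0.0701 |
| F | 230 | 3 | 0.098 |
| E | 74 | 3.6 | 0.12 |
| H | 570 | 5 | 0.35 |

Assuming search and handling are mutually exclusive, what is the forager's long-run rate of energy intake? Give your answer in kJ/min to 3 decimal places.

R = (0.0701×98 + 0.098×230 + 0.12×74 + 0.35×570) / (1 + 0.0701×6.1 + 0.098×3 + 0.12×3.6 + 0.35×5) = 237.8/3.904 = 60.92 kJ/min.

60.915 kJ/min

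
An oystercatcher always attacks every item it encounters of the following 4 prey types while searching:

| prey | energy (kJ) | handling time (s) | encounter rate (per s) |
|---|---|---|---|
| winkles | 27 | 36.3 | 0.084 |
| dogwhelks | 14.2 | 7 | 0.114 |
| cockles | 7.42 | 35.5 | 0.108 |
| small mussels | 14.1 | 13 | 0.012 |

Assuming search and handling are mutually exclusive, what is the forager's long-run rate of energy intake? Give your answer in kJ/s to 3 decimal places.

R = Σλ_iE_i / (1 + Σλ_ih_i)
Numerator: 0.084×27 + 0.114×14.2 + 0.108×7.42 + 0.012×14.1 = 4.857
Denominator: 1 + 0.084×36.3 + 0.114×7 + 0.108×35.5 + 0.012×13 = 8.837
R = 4.857/8.837 = 0.5496 kJ/s

0.550 kJ/s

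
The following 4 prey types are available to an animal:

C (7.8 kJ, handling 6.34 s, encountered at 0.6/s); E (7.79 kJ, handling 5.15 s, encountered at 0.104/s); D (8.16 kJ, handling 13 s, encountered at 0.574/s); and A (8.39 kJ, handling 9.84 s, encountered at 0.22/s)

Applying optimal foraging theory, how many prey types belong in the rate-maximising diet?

Profitabilities (E/h, kJ/s): E 1.51, C 1.23, A 0.853, D 0.628. Add prey in this order while the next type's profitability exceeds the intake rate on those already taken.
Rate on top 1: 0.5276. C: 1.23 > 0.5276 → include.
Rate on top 2: 1.028. A: 0.853 < 1.028 → exclude; stop.
Optimal diet: E, C — 2 of 4 types.

2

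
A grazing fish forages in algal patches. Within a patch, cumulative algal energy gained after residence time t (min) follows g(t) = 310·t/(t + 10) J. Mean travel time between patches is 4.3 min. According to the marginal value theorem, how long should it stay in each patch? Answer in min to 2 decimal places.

Maximise g(t)/(T+t): set derivative to zero → g'(t)(T+t) = g(t).
g'(t) = 310·10/(t + 10)². Setting 310·10/(t+10)² = 310t/[(t+10)(4.3+t)] gives 10(4.3+t) = t(t+10), so t² = 10×4.3 = 43.
t* = √43 = 6.557 min.

6.56 min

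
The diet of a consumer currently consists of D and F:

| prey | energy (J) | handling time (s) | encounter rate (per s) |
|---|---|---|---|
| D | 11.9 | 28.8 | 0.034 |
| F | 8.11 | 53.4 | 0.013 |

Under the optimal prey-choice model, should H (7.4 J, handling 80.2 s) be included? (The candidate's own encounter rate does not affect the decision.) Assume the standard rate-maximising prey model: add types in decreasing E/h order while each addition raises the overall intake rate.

Current rate: (0.034×11.9 + 0.013×8.11)/(1 + 0.034×28.8 + 0.013×53.4) = 0.1908 J/s.
Profitability of H: 7.4/80.2 = 0.09227 J/s.
0.09227 < 0.1908, so adding H would lower the average — exclude it.

No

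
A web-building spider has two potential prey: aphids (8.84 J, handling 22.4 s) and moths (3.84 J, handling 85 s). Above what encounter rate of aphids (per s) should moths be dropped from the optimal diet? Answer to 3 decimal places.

0.006 per s

At the threshold, the rate on aphids alone equals the profitability of moths: λ·8.84/(1 + λ·22.4) = 3.84/85 = 0.04518.
Rearranging, λ(8.84 − 0.04518×22.4) = 0.04518, so λ = 0.04518/7.828 = 0.005771 per s.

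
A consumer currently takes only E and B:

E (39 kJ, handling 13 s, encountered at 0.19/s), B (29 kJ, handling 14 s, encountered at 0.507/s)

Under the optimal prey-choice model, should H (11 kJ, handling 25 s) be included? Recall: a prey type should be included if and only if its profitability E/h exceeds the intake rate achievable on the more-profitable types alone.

No

On E and B alone, R = ΣλE/(1+Σλh) = 22.11/10.57 = 2.092 kJ/s.
H: E/h = 11/25 = 0.44 kJ/s.
Since 0.44 < R, time spent handling H is better spent searching.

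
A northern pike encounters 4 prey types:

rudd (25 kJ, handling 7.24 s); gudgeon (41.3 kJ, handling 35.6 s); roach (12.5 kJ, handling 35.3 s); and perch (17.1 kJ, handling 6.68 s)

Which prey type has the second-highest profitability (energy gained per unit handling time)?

In descending order of E/h:
rudd: 25/7.24 = 3.45 kJ/s
perch: 17.1/6.68 = 2.56 kJ/s
gudgeon: 41.3/35.6 = 1.16 kJ/s
roach: 12.5/35.3 = 0.354 kJ/s

perch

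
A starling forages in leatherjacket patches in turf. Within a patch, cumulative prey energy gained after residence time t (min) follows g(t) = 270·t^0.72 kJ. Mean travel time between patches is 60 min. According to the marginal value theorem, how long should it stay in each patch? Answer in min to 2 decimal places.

By the marginal value theorem, leave when the instantaneous gain rate g'(t) equals the habitat-wide average g(t)/(T + t).
g'(t) = 0.72·270·t^-0.28. Setting 0.72·270·t^-0.28 = 270·t^0.72/(60+t) gives 0.72(60+t) = t, so 0.28·t = 0.72×60.
t* = 0.72×60/0.28 = 154.3 min.

154.29 min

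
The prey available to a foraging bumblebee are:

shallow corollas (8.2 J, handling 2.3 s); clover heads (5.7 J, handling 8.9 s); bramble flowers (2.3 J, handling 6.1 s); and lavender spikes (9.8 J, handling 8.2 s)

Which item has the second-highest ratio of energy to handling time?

lavender spikes

Profitability E/h (J/s): shallow corollas = 8.2/2.3 = 3.57, clover heads = 5.7/8.9 = 0.64, bramble flowers = 2.3/6.1 = 0.377, lavender spikes = 9.8/8.2 = 1.2.
Ranked: shallow corollas > lavender spikes > clover heads > bramble flowers.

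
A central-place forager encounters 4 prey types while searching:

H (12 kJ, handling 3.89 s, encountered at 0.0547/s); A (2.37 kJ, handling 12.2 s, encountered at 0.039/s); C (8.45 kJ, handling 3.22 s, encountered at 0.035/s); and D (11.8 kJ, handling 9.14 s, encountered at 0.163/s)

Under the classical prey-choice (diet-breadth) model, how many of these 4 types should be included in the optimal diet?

3

Profitabilities (E/h, kJ/s): H 3.08, C 2.62, D 1.29, A 0.194. Add prey in this order while the next type's profitability exceeds the intake rate on those already taken.
Rate on top 1: 0.5412. C: 2.62 > 0.5412 → include.
Rate on top 2: 0.7183. D: 1.29 > 0.7183 → include.
Rate on top 3: 1.021. A: 0.194 < 1.021 → exclude; stop.
Optimal diet: H, C, D — 3 of 4 types.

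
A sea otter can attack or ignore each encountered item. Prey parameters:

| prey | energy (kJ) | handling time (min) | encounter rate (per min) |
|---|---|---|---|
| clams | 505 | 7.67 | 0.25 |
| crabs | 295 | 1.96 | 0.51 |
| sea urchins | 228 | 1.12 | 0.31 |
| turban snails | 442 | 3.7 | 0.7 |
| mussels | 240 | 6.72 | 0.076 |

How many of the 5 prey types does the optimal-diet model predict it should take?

Profitabilities (E/h, kJ/min): sea urchins 204, crabs 151, turban snails 119, clams 65.8, mussels 35.7. Add prey in this order while the next type's profitability exceeds the intake rate on those already taken.
Rate on top 1: 52.46. crabs: 151 > 52.46 → include.
Rate on top 2: 94.23. turban snails: 119 > 94.23 → include.
Rate on top 3: 107.5. clams: 65.8 < 107.5 → exclude; stop.
Optimal diet: sea urchins, crabs, turban snails — 3 of 5 types.

3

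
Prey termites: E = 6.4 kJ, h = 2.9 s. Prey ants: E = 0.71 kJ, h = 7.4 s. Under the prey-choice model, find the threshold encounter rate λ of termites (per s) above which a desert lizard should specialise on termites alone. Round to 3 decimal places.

The zero-one rule: include ants iff E₂/h₂ > λE₁/(1+λh₁). Equality gives the switch point.
λE₁h₂ = E₂ + λE₂h₁ ⇒ λ = E₂/(E₁h₂ − E₂h₁) = 0.71/(47.36 − 2.059) = 0.01567 per s.

0.016 per s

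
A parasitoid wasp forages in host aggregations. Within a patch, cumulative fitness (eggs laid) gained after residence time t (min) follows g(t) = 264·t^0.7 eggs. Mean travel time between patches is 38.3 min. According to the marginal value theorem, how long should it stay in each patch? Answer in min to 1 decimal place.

By the marginal value theorem, leave when the instantaneous gain rate g'(t) equals the habitat-wide average g(t)/(T + t).
g'(t) = 0.7·264·t^-0.3. Setting 0.7·264·t^-0.3 = 264·t^0.7/(38.3+t) gives 0.7(38.3+t) = t, so 0.30·t = 0.7×38.3.
t* = 0.7×38.3/0.30 = 89.37 min.

89.4 min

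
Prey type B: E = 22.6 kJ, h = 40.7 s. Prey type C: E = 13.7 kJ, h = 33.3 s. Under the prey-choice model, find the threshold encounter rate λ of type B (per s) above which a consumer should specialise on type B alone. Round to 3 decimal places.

0.070 per s

At the threshold, the rate on type B alone equals the profitability of type C: λ·22.6/(1 + λ·40.7) = 13.7/33.3 = 0.4114.
Rearranging, λ(22.6 − 0.4114×40.7) = 0.4114, so λ = 0.4114/5.856 = 0.07026 per s.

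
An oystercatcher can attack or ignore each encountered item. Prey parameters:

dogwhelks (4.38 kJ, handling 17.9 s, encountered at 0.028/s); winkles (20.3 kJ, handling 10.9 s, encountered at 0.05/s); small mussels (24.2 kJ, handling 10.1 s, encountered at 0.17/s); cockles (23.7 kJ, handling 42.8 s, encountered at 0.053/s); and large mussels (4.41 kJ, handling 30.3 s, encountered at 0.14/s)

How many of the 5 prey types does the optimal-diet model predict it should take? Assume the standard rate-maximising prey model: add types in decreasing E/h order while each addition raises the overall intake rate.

E/h in descending order: small mussels 2.4, winkles 1.86, cockles 0.554, dogwhelks 0.245, large mussels 0.146 kJ/s. The optimal diet is the largest prefix of this list for which every included type satisfies E_i/h_i > R on the types above it.
Rate on top 1: 1.514. winkles: 1.86 > 1.514 → include.
Rate on top 2: 1.572. cockles: 0.554 < 1.572 → exclude; stop.
Optimal diet: small mussels, winkles — 2 of 5 types.

2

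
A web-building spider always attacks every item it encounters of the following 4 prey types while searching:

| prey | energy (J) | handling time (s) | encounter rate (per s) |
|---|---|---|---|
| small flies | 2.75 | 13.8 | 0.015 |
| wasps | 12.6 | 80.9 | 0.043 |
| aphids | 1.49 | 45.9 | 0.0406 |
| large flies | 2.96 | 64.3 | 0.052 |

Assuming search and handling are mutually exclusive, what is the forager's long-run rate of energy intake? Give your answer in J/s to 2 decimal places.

R = (0.015×2.75 + 0.043×12.6 + 0.0406×1.49 + 0.052×2.96) / (1 + 0.015×13.8 + 0.043×80.9 + 0.0406×45.9 + 0.052×64.3) = 0.7975/9.893 = 0.08061 J/s.

0.08 J/s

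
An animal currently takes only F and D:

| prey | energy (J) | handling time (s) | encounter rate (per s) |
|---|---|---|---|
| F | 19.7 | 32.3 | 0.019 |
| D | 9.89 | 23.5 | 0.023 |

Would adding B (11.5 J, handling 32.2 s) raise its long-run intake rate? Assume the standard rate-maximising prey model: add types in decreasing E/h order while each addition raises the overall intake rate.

Yes

Current rate: (0.019×19.7 + 0.023×9.89)/(1 + 0.019×32.3 + 0.023×23.5) = 0.2793 J/s.
Profitability of B: 11.5/32.2 = 0.3571 J/s.
Since 0.3571 > R, including B increases the long-run rate.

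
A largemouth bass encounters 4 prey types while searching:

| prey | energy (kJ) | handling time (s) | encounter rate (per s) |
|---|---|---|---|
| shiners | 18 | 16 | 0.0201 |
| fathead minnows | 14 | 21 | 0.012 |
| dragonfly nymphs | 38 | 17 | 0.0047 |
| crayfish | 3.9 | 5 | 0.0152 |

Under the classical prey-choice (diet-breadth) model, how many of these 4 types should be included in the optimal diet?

Rank by E/h (kJ/s): dragonfly nymphs 2.24, shiners 1.12, crayfish 0.78, fathead minnows 0.667. Include each in turn until the next type's E/h falls below the running intake rate.
Rate on top 1: 0.1654. shiners: 1.12 > 0.1654 → include.
Rate on top 2: 0.3856. crayfish: 0.78 > 0.3856 → include.
Rate on top 3: 0.4059. fathead minnows: 0.667 > 0.4059 → include.
Optimal diet: dragonfly nymphs, shiners, crayfish, fathead minnows — 4 of 4 types.

4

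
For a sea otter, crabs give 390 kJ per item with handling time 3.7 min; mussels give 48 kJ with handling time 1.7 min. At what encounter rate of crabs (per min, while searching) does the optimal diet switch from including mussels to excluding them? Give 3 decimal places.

0.099 per min

The zero-one rule: include mussels iff E₂/h₂ > λE₁/(1+λh₁). Equality gives the switch point.
λE₁h₂ = E₂ + λE₂h₁ ⇒ λ = E₂/(E₁h₂ − E₂h₁) = 48/(663 − 177.6) = 0.09889 per min.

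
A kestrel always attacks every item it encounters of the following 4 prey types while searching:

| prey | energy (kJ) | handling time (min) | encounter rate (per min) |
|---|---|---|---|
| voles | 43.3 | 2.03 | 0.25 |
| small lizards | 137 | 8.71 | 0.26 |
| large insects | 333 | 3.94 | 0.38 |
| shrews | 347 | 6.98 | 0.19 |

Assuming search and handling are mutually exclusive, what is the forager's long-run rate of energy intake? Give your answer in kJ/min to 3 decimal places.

R = (0.25×43.3 + 0.26×137 + 0.38×333 + 0.19×347) / (1 + 0.25×2.03 + 0.26×8.71 + 0.38×3.94 + 0.19×6.98) = 238.9/6.596 = 36.22 kJ/min.

36.224 kJ/min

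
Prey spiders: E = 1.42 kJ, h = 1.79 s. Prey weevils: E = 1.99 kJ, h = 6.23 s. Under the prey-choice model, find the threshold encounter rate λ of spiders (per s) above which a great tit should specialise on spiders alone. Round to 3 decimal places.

0.377 per s

Drop weevils once their profitability E₂/h₂ falls below the rate achievable on spiders alone: E₂/h₂ = λE₁/(1 + λh₁).
Solve for λ: λE₁h₂ = E₂(1 + λh₁) → λ(E₁h₂ − E₂h₁) = E₂ → λ = E₂/(E₁h₂ − E₂h₁).
λ = 1.99/(1.42×6.23 − 1.99×1.79) = 1.99/5.285 = 0.3766 per s.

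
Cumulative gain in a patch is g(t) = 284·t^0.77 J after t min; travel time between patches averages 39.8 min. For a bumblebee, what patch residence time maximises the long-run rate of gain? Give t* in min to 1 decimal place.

Optimal t* satisfies g'(t*) = g(t*)/(T + t*).
g'(t) = 0.77·284·t^-0.23. Setting 0.77·284·t^-0.23 = 284·t^0.77/(39.8+t) gives 0.77(39.8+t) = t, so 0.23·t = 0.77×39.8.
t* = 0.77×39.8/0.23 = 133.2 min.

133.2 min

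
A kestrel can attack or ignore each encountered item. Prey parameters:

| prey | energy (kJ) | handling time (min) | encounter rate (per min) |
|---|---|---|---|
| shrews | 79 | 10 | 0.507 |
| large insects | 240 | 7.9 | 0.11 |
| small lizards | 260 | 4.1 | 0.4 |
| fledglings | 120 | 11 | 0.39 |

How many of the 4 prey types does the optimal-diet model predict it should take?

Profitabilities (E/h, kJ/min): small lizards 63.4, large insects 30.4, fledglings 10.9, shrews 7.9. Add prey in this order while the next type's profitability exceeds the intake rate on those already taken.
Rate on top 1: 39.39. large insects: 30.4 < 39.39 → exclude; stop.
Optimal diet: small lizards — 1 of 4 types.

1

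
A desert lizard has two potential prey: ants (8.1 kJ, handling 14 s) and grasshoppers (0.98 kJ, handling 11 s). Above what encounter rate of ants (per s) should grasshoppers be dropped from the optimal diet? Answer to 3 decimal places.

Drop grasshoppers once their profitability E₂/h₂ falls below the rate achievable on ants alone: E₂/h₂ = λE₁/(1 + λh₁).
Solve for λ: λE₁h₂ = E₂(1 + λh₁) → λ(E₁h₂ − E₂h₁) = E₂ → λ = E₂/(E₁h₂ − E₂h₁).
λ = 0.98/(8.1×11 − 0.98×14) = 0.98/75.38 = 0.013 per s.

0.013 per s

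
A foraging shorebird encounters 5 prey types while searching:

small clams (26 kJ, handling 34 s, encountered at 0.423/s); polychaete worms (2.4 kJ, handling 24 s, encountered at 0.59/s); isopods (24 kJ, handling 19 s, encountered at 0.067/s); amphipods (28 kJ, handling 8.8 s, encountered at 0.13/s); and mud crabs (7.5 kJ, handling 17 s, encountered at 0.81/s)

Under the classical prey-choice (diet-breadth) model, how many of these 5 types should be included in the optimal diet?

Profitabilities (E/h, kJ/s): amphipods 3.18, isopods 1.26, small clams 0.765, mud crabs 0.441, polychaete worms 0.1. Add prey in this order while the next type's profitability exceeds the intake rate on those already taken.
Rate on top 1: 1.698. isopods: 1.26 < 1.698 → exclude; stop.
Optimal diet: amphipods — 1 of 5 types.

1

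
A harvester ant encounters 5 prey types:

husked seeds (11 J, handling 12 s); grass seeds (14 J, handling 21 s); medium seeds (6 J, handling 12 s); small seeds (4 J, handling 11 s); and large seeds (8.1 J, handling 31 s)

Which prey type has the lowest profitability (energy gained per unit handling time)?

large seeds

In descending order of E/h:
husked seeds: 11/12 = 0.917 J/s
grass seeds: 14/21 = 0.667 J/s
medium seeds: 6/12 = 0.5 J/s
small seeds: 4/11 = 0.364 J/s
large seeds: 8.1/31 = 0.261 J/s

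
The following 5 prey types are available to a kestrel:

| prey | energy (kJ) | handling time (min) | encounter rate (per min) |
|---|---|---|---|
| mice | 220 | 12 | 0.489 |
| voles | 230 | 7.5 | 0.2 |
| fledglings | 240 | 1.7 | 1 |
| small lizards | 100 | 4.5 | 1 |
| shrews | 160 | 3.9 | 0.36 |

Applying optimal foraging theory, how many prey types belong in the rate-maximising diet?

Profitabilities (E/h, kJ/min): fledglings 141, shrews 41, voles 30.7, small lizards 22.2, mice 18.3. Add prey in this order while the next type's profitability exceeds the intake rate on those already taken.
Rate on top 1: 88.89. shrews: 41 < 88.89 → exclude; stop.
Optimal diet: fledglings — 1 of 5 types.

1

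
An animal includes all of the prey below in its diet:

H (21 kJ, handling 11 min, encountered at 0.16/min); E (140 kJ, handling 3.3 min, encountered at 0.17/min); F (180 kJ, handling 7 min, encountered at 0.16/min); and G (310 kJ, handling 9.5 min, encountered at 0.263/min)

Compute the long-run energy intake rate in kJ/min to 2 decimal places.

R = Σλ_iE_i / (1 + Σλ_ih_i)
Numerator: 0.16×21 + 0.17×140 + 0.16×180 + 0.263×310 = 137.5
Denominator: 1 + 0.16×11 + 0.17×3.3 + 0.16×7 + 0.263×9.5 = 6.939
R = 137.5/6.939 = 19.81 kJ/min

19.81 kJ/min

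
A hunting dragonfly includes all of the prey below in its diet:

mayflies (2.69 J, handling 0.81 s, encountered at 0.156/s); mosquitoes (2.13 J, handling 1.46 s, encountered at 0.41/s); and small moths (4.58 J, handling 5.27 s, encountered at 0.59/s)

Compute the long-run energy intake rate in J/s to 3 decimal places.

Energy encountered per unit search time: 0.156×2.69 + 0.41×2.13 + 0.59×4.58 = 3.995 J/s.
Handling time per unit search time: 0.156×0.81 + 0.41×1.46 + 0.59×5.27 = 3.834.
Rate = 3.995/(1 + 3.834) = 0.8264 J/s.

0.826 J/s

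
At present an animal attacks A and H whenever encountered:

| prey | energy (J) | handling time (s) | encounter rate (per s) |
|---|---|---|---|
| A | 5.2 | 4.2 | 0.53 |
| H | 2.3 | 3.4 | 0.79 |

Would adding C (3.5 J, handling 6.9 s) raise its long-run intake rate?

No

Current rate: (0.53×5.2 + 0.79×2.3)/(1 + 0.53×4.2 + 0.79×3.4) = 0.7735 J/s.
C: E/h = 3.5/6.9 = 0.5072 J/s.
0.5072 < 0.7735, so adding C would lower the average — exclude it.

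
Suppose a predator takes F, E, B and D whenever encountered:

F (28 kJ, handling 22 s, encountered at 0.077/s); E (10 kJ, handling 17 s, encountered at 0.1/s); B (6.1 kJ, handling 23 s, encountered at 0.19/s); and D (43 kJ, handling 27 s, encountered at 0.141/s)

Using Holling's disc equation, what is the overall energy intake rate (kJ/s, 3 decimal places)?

R = (0.077×28 + 0.1×10 + 0.19×6.1 + 0.141×43) / (1 + 0.077×22 + 0.1×17 + 0.19×23 + 0.141×27) = 10.38/12.57 = 0.8256 kJ/s.

0.826 kJ/s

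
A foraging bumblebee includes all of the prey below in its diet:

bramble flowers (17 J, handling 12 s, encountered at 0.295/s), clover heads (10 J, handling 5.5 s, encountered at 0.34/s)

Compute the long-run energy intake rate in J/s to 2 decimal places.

R = (0.295×17 + 0.34×10) / (1 + 0.295×12 + 0.34×5.5) = 8.415/6.41 = 1.313 J/s.

1.31 J/s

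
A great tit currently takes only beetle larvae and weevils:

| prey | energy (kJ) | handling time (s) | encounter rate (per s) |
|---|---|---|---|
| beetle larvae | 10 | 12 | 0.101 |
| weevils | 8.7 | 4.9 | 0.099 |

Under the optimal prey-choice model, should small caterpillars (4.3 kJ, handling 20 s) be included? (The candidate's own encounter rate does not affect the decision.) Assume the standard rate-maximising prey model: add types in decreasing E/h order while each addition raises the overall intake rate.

Current rate: (0.101×10 + 0.099×8.7)/(1 + 0.101×12 + 0.099×4.9) = 0.6938 kJ/s.
small caterpillars: E/h = 4.3/20 = 0.215 kJ/s.
0.215 < 0.6938, so adding small caterpillars would lower the average — exclude it.

No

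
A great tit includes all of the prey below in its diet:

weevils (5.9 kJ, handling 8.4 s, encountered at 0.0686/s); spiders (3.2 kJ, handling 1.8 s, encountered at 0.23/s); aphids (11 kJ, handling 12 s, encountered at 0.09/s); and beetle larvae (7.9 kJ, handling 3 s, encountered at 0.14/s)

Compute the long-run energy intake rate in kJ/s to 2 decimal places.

R = (0.0686×5.9 + 0.23×3.2 + 0.09×11 + 0.14×7.9) / (1 + 0.0686×8.4 + 0.23×1.8 + 0.09×12 + 0.14×3) = 3.237/3.49 = 0.9274 kJ/s.

0.93 kJ/s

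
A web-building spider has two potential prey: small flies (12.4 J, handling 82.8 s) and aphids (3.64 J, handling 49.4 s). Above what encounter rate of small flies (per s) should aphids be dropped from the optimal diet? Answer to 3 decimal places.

The zero-one rule: include aphids iff E₂/h₂ > λE₁/(1+λh₁). Equality gives the switch point.
λE₁h₂ = E₂ + λE₂h₁ ⇒ λ = E₂/(E₁h₂ − E₂h₁) = 3.64/(612.6 − 301.4) = 0.0117 per s.

0.012 per s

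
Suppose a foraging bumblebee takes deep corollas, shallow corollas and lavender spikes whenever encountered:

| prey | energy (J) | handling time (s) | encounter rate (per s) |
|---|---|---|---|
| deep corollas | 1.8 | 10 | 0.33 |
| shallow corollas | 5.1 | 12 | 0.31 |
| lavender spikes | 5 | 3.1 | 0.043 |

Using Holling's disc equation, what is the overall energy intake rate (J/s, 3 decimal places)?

Energy encountered per unit search time: 0.33×1.8 + 0.31×5.1 + 0.043×5 = 2.39 J/s.
Handling time per unit search time: 0.33×10 + 0.31×12 + 0.043×3.1 = 7.153.
Rate = 2.39/(1 + 7.153) = 0.2931 J/s.

0.293 J/s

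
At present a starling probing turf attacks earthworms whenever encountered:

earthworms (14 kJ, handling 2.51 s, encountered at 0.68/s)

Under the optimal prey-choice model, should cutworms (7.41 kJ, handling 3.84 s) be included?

On earthworms alone, R = ΣλE/(1+Σλh) = 9.52/2.707 = 3.517 kJ/s.
cutworms: E/h = 7.41/3.84 = 1.93 kJ/s.
Since 1.93 < R, time spent handling cutworms is better spent searching.

No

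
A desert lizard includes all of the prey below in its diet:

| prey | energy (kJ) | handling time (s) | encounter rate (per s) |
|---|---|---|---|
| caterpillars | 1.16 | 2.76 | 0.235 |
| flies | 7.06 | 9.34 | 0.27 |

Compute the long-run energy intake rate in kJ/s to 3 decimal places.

R = (0.235×1.16 + 0.27×7.06) / (1 + 0.235×2.76 + 0.27×9.34) = 2.179/4.17 = 0.5224 kJ/s.

0.522 kJ/s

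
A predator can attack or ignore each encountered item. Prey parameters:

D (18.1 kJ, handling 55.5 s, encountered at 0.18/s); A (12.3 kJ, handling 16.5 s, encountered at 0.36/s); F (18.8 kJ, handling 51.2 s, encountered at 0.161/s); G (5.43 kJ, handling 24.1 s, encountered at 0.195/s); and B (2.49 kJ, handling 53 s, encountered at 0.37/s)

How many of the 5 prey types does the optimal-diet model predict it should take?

1

E/h in descending order: A 0.745, F 0.367, D 0.326, G 0.225, B 0.047 kJ/s. The optimal diet is the largest prefix of this list for which every included type satisfies E_i/h_i > R on the types above it.
Rate on top 1: 0.638. F: 0.367 < 0.638 → exclude; stop.
Optimal diet: A — 1 of 5 types.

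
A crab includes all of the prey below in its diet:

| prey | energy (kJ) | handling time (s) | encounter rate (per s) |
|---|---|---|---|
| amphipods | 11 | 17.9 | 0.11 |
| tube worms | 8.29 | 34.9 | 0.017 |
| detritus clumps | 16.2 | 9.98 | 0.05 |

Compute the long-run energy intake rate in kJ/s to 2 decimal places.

0.53 kJ/s

R = Σλ_iE_i / (1 + Σλ_ih_i)
Numerator: 0.11×11 + 0.017×8.29 + 0.05×16.2 = 2.161
Denominator: 1 + 0.11×17.9 + 0.017×34.9 + 0.05×9.98 = 4.061
R = 2.161/4.061 = 0.5321 kJ/s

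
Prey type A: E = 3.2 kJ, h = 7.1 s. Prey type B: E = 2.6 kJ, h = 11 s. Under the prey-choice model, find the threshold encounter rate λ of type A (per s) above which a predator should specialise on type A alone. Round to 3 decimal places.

0.155 per s

At the threshold, the rate on type A alone equals the profitability of type B: λ·3.2/(1 + λ·7.1) = 2.6/11 = 0.2364.
Rearranging, λ(3.2 − 0.2364×7.1) = 0.2364, so λ = 0.2364/1.522 = 0.1553 per s.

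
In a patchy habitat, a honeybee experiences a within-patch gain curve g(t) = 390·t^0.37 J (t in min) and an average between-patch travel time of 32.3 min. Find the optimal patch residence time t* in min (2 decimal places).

18.97 min

By the marginal value theorem, leave when the instantaneous gain rate g'(t) equals the habitat-wide average g(t)/(T + t).
g'(t) = 0.37·390·t^-0.63. Setting 0.37·390·t^-0.63 = 390·t^0.37/(32.3+t) gives 0.37(32.3+t) = t, so 0.63·t = 0.37×32.3.
t* = 0.37×32.3/0.63 = 18.97 min.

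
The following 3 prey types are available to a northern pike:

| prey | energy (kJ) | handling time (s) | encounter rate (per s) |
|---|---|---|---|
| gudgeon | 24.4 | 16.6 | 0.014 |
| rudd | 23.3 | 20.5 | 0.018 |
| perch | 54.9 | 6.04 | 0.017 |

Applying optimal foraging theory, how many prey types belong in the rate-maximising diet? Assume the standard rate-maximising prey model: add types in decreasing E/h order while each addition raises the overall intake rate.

Profitabilities (E/h, kJ/s): perch 9.09, gudgeon 1.47, rudd 1.14. Add prey in this order while the next type's profitability exceeds the intake rate on those already taken.
Rate on top 1: 0.8464. gudgeon: 1.47 > 0.8464 → include.
Rate on top 2: 0.9549. rudd: 1.14 > 0.9549 → include.
Optimal diet: perch, gudgeon, rudd — 3 of 3 types.

3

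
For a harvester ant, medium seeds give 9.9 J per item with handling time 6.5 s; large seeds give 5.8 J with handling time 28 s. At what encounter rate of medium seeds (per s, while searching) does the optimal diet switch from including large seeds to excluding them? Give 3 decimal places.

Drop large seeds once their profitability E₂/h₂ falls below the rate achievable on medium seeds alone: E₂/h₂ = λE₁/(1 + λh₁).
Solve for λ: λE₁h₂ = E₂(1 + λh₁) → λ(E₁h₂ − E₂h₁) = E₂ → λ = E₂/(E₁h₂ − E₂h₁).
λ = 5.8/(9.9×28 − 5.8×6.5) = 5.8/239.5 = 0.02422 per s.

0.024 per s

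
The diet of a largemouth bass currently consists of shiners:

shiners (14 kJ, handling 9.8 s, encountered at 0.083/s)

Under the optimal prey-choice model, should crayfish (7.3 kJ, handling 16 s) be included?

On shiners alone, R = ΣλE/(1+Σλh) = 1.162/1.813 = 0.6408 kJ/s.
crayfish: E/h = 7.3/16 = 0.4562 kJ/s.
Since 0.4562 < R, time spent handling crayfish is better spent searching.

No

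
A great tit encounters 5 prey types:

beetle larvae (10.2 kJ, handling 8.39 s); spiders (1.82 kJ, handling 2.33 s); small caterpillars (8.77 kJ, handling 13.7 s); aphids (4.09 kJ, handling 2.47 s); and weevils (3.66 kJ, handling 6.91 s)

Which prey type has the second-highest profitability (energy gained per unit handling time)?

beetle larvae

In descending order of E/h:
aphids: 4.09/2.47 = 1.66 kJ/s
beetle larvae: 10.2/8.39 = 1.22 kJ/s
spiders: 1.82/2.33 = 0.781 kJ/s
small caterpillars: 8.77/13.7 = 0.64 kJ/s
weevils: 3.66/6.91 = 0.53 kJ/s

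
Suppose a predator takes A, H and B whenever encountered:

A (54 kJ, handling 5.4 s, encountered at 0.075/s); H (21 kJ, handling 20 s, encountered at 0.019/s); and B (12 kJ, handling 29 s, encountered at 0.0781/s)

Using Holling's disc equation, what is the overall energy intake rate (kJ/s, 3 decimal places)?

1.330 kJ/s

Energy encountered per unit search time: 0.075×54 + 0.019×21 + 0.0781×12 = 5.386 kJ/s.
Handling time per unit search time: 0.075×5.4 + 0.019×20 + 0.0781×29 = 3.05.
Rate = 5.386/(1 + 3.05) = 1.33 kJ/s.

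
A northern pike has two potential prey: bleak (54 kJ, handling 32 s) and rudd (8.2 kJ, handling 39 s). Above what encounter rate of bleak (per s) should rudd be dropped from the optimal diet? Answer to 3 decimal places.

The zero-one rule: include rudd iff E₂/h₂ > λE₁/(1+λh₁). Equality gives the switch point.
λE₁h₂ = E₂ + λE₂h₁ ⇒ λ = E₂/(E₁h₂ − E₂h₁) = 8.2/(2106 − 262.4) = 0.004448 per s.

0.004 per s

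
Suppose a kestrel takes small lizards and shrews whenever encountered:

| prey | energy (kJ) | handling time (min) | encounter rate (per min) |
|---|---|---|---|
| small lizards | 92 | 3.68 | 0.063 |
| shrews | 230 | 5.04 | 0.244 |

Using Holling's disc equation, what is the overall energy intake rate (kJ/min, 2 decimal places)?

R = (0.063×92 + 0.244×230) / (1 + 0.063×3.68 + 0.244×5.04) = 61.92/2.462 = 25.15 kJ/min.

25.15 kJ/min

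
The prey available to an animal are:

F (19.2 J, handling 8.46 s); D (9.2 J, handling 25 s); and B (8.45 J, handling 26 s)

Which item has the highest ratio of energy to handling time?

F

In descending order of E/h:
F: 19.2/8.46 = 2.27 J/s
D: 9.2/25 = 0.368 J/s
B: 8.45/26 = 0.325 J/s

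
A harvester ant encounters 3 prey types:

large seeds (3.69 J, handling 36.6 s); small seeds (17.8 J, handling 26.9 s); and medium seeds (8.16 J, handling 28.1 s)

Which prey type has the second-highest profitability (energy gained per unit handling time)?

medium seeds

In descending order of E/h:
small seeds: 17.8/26.9 = 0.662 J/s
medium seeds: 8.16/28.1 = 0.29 J/s
large seeds: 3.69/36.6 = 0.101 J/s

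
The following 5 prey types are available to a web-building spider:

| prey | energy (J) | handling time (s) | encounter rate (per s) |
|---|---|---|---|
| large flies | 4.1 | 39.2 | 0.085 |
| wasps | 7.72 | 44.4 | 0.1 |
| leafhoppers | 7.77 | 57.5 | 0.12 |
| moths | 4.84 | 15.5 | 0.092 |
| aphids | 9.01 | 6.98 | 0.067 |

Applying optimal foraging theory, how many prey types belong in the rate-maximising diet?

E/h in descending order: aphids 1.29, moths 0.312, wasps 0.174, leafhoppers 0.135, large flies 0.105 J/s. The optimal diet is the largest prefix of this list for which every included type satisfies E_i/h_i > R on the types above it.
Rate on top 1: 0.4113. moths: 0.312 < 0.4113 → exclude; stop.
Optimal diet: aphids — 1 of 5 types.

1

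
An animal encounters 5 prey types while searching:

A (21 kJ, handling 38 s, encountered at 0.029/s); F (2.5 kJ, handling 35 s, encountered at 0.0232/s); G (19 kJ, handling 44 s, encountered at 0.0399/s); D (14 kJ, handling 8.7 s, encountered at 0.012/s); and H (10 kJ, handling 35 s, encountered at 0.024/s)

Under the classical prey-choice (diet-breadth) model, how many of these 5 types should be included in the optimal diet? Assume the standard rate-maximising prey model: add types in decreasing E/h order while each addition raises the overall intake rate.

3

Rank by E/h (kJ/s): D 1.61, A 0.553, G 0.432, H 0.286, F 0.0714. Include each in turn until the next type's E/h falls below the running intake rate.
Rate on top 1: 0.1521. A: 0.553 > 0.1521 → include.
Rate on top 2: 0.3522. G: 0.432 > 0.3522 → include.
Rate on top 3: 0.3875. H: 0.286 < 0.3875 → exclude; stop.
Optimal diet: D, A, G — 3 of 5 types.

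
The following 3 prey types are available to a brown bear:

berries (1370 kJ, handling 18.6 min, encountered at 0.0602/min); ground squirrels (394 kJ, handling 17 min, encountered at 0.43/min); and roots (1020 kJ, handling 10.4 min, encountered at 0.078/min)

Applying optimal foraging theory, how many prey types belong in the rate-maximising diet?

2

Profitabilities (E/h, kJ/min): roots 98.1, berries 73.7, ground squirrels 23.2. Add prey in this order while the next type's profitability exceeds the intake rate on those already taken.
Rate on top 1: 43.93. berries: 73.7 > 43.93 → include.
Rate on top 2: 55.28. ground squirrels: 23.2 < 55.28 → exclude; stop.
Optimal diet: roots, berries — 2 of 3 types.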